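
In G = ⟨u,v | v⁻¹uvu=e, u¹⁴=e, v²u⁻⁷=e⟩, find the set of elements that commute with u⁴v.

⟨u⁴v⟩ ⊆ C_G(u⁴v) since powers of u⁴v commute with u⁴v; so |C_G(u⁴v)| ≥ |⟨u⁴v⟩| = 4.
By orbit–stabilizer, |C_G(u⁴v)| = |G| / |conj. class of u⁴v| = 28 / 7 = 4.
The 4 elements commuting with u⁴v are {e, u⁷, u⁴v, u⁴v⁻¹}.

Answer: {e, u⁷, u⁴v, u⁴v⁻¹}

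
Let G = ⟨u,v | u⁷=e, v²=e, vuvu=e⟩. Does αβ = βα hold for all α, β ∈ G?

u·v = uv but v·u = u⁶v, so u·v ≠ v·u and G is not abelian.

Answer: No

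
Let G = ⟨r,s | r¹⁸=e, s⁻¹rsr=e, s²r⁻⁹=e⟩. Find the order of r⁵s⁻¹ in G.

Compute successive powers until reaching e:
  (r⁵s⁻¹)¹ = r⁵s⁻¹, (r⁵s⁻¹)² = r⁹, (r⁵s⁻¹)³ = r⁵s, (r⁵s⁻¹)⁴ = e.
The smallest positive k with (r⁵s⁻¹)ᵏ = e is 4.

Answer: 4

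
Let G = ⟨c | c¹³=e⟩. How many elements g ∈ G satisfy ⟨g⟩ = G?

G is cyclic of order 13. An element generates G iff its order is 13, and a cyclic group of order 13 has exactly φ(13) = 12 such elements.

Answer: 12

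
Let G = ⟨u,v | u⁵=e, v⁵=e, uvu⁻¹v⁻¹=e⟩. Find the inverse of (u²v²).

The order of (u²v²) is 5 (smallest k with (u²v²)ᵏ = e), so (u²v²)⁻¹ = (u²v²)⁴ = u³v³.
Check: (u²v²) · (u³v³) → (u²v²) · u³ = v²;   (v²) · v³ = e, giving e as required.

Answer: u³v³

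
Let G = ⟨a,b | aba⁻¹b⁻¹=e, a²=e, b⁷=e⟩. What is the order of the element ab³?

Compute successive powers until reaching e:
  (ab³)¹ = ab³, (ab³)² = b⁶, (ab³)³ = ab², (ab³)⁴ = b⁵, (ab³)⁵ = ab, (ab³)⁶ = b⁴, (ab³)⁷ = a, (ab³)⁸ = b³, (ab³)⁹ = ab⁶, (ab³)¹⁰ = b², (ab³)¹¹ = ab⁵, (ab³)¹² = b, (ab³)¹³ = ab⁴, (ab³)¹⁴ = e.
The smallest positive k with (ab³)ᵏ = e is 14.

Answer: 14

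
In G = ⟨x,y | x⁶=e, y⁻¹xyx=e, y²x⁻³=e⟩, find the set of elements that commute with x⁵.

⟨x⁵⟩ ⊆ C_G(x⁵) since powers of x⁵ commute with x⁵; so |C_G(x⁵)| ≥ |⟨x⁵⟩| = 6.
By orbit–stabilizer, |C_G(x⁵)| = |G| / |conj. class of x⁵| = 12 / 2 = 6.
The 6 elements commuting with x⁵ are {e, x, x², x³, x⁴, x⁵}.

Answer: {e, x, x², x³, x⁴, x⁵}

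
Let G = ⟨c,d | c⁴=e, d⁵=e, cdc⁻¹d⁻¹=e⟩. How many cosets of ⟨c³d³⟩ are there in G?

First find ord(c³d³) by computing successive powers:
  (c³d³)¹ = c³d³, (c³d³)² = c²d, (c³d³)³ = cd⁴, (c³d³)⁴ = d², (c³d³)⁵ = c³, (c³d³)⁶ = c²d³, (c³d³)⁷ = cd, (c³d³)⁸ = d⁴, (c³d³)⁹ = c³d², (c³d³)¹⁰ = c², (c³d³)¹¹ = cd³, (c³d³)¹² = d, (c³d³)¹³ = c³d⁴, (c³d³)¹⁴ = c²d², (c³d³)¹⁵ = c, (c³d³)¹⁶ = d³, (c³d³)¹⁷ = c³d, (c³d³)¹⁸ = c²d⁴, (c³d³)¹⁹ = cd², (c³d³)²⁰ = e.
So |⟨c³d³⟩| = ord(c³d³) = 20. With |G| = 20, by Lagrange [G : ⟨c³d³⟩] = 20/20 = 1.

Answer: 1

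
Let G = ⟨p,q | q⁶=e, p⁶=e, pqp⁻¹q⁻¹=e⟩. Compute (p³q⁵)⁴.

Compute successive powers of (p³q⁵), reducing at each step:
  (p³q⁵)²: (p³q⁵) · p³ = q⁵;   (q⁵) · q⁵ = q⁴
  (p³q⁵)³: (q⁴) · p³ = p³q⁴;   (p³q⁴) · q⁵ = p³q³
  (p³q⁵)⁴: (p³q³) · p³ = q³;   (q³) · q⁵ = q²

Answer: q²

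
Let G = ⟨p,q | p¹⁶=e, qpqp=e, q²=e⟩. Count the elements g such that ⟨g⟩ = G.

⟨g⟩ = G would require ord(g) = |G| = 32, but the maximum element order in G is 16 < 32. So G is not cyclic and no single element generates it: the count is 0.

Answer: 0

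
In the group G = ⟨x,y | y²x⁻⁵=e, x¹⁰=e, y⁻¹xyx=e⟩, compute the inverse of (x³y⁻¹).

The order of (x³y⁻¹) is 4 (smallest k with (x³y⁻¹)ᵏ = e), so (x³y⁻¹)⁻¹ = (x³y⁻¹)³ = x³y.
Check: (x³y⁻¹) · (x³y) → (x³y⁻¹) · x³ = y⁻¹;   (y⁻¹) · y = e, giving e as required.

Answer: x³y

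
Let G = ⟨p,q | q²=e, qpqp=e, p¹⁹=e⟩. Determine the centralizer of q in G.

⟨q⟩ ⊆ C_G(q) since powers of q commute with q; so |C_G(q)| ≥ |⟨q⟩| = 2.
By orbit–stabilizer, |C_G(q)| = |G| / |conj. class of q| = 38 / 19 = 2.
The 2 elements commuting with q are {e, q}.

Answer: {e, q}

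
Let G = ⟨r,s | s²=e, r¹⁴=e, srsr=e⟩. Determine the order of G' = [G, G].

G' = [G, G] is generated by all commutators. The generator-pair commutators are: [r, s] = r².
The subgroup they normally generate is {e, r², r⁴, r⁶, r⁸, r¹⁰, r¹²}, of order 7.
Check: |G/G'| = 28/7 = 4 is the order of the abelianisation.

Answer: 7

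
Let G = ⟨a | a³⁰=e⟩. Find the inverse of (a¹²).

The order of (a¹²) is 5 (smallest k with (a¹²)ᵏ = e), so (a¹²)⁻¹ = (a¹²)⁴ = a¹⁸.
Check: (a¹²) · (a¹⁸) → (a¹²) · a¹⁸ = e, giving e as required.

Answer: a¹⁸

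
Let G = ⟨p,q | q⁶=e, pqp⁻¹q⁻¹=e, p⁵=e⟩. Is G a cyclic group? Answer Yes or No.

|G| = 30. The element pq has order 30 (its powers give 30 distinct elements), so ⟨pq⟩ = G and G is cyclic.

Answer: Yes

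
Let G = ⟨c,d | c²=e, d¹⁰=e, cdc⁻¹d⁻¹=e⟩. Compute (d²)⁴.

Compute successive powers of (d²), reducing at each step:
  (d²)²: (d²) · d² = d⁴
  (d²)³: (d⁴) · d² = d⁶
  (d²)⁴: (d⁶) · d² = d⁸

Answer: d⁸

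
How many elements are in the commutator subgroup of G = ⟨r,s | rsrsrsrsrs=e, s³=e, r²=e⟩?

G' = [G, G] is generated by all commutators. The generator-pair commutators are: [r, s] = rsrs².
The subgroup they normally generate is {e, r, s, s², rs, rsr, rsrs, rsrsr, s²rs²r, s²rs², s²r, rs², sr, srs, srsr, rs²rs²r, rs²rs², rs²r, s²rs, s²rsr, s²rsrs, srs²rs², srs²r, srs², rsrs², rs²rs, rs²rsr, rs²rsrs, rsrs²rs², rsrs²r, s²rs²rs, rsrs²rs, rsrs²rsr, rsrs²rsrs, s²rs²rsrs², s²rs²rsr, s²rs²rsrs, s²rsrs²rs², s²rsrs²r, s²rsrs², srsrs², srs²rs, srs²rsr, srs²rsrs, srsrs²rs², srsrs²r, srsrs²rs, rs²rsrs²rs², rs²rsrs²r, rs²rsrs², s²rsrs²rs, s²rsrs²rsr, srs²rsrs²r, srs²rsrs², rs²rsrs²rs, rs²rsrs²rsr, rsrs²rsrs²r, rsrs²rsrs², rsrs²rsrs²rs, srs²rsrs²rs}, of order 60.
Check: |G/G'| = 60/60 = 1 is the order of the abelianisation.

Answer: 60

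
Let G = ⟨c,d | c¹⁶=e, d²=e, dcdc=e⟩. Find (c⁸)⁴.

Compute successive powers of (c⁸), reducing at each step:
  (c⁸)²: (c⁸) · c⁸ = e
  (c⁸)³: e · c⁸ = c⁸
  (c⁸)⁴: (c⁸) · c⁸ = e

Answer: e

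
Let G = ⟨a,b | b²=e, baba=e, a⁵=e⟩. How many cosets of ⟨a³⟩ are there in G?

First find ord(a³) by computing successive powers:
  (a³)¹ = a³, (a³)² = a, (a³)³ = a⁴, (a³)⁴ = a², (a³)⁵ = e.
So |⟨a³⟩| = ord(a³) = 5. With |G| = 10, by Lagrange [G : ⟨a³⟩] = 10/5 = 2.

Answer: 2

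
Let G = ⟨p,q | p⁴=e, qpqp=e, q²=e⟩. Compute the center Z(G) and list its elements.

An element z ∈ Z(G) iff z commutes with every generator.
For example p² is central: (p²)·p = p³ = p·(p²); (p²)·q = p²q = q·(p²).
Whereas p ∉ Z(G) since p·q = pq ≠ p³q = q·p.
Checking each of the 8 elements this way gives Z(G) = {e, p²}, of order 2.

Answer: {e, p²}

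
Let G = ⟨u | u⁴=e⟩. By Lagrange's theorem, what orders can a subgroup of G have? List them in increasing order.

|G| = 4 = 2². By Lagrange's theorem the order of any subgroup divides 4; the divisors of 4 are 1, 2, 4.

Answer: 1, 2, 4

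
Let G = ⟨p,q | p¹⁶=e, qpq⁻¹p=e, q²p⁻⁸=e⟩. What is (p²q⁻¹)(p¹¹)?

Compute (p²q⁻¹) · (p¹¹) by multiplying left to right and reducing via the relations at each step:
  (p²q⁻¹) · p¹¹ = p⁷q⁻¹

Answer: p⁷q⁻¹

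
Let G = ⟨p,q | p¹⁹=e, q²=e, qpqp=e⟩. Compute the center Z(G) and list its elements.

An element z ∈ Z(G) iff z commutes with every generator.
For example e is central: e·p = p = p·e; e·q = q = q·e.
Whereas p ∉ Z(G) since p·q = pq ≠ p¹⁸q = q·p.
Checking each of the 38 elements this way gives Z(G) = {e}, of order 1.

Answer: {e}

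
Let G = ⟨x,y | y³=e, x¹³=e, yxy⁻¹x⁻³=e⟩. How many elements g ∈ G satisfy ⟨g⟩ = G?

⟨g⟩ = G would require ord(g) = |G| = 39, but the maximum element order in G is 13 < 39. So G is not cyclic and no single element generates it: the count is 0.

Answer: 0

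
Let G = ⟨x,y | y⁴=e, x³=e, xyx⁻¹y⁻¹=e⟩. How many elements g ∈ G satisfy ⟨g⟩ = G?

G is cyclic of order 12. An element generates G iff its order is 12, and a cyclic group of order 12 has exactly φ(12) = 4 such elements.

Answer: 4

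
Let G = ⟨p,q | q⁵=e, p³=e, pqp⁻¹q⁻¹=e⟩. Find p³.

Compute successive powers of p, reducing at each step:
  p²: p · p = p²
  p³: (p²) · p = e

Answer: e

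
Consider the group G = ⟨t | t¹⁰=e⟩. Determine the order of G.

G is generated by a single element, so G is cyclic. The relator gives t¹⁰ = e and no smaller power is forced to be e, so the 10 powers {e, t, t², t³, t⁴, t⁵, t⁶, t⁷, t⁸, t⁹} are distinct. Hence |G| = 10.

Answer: 10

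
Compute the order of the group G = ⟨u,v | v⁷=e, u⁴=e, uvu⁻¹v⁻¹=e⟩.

Enumerate words in the generators, reducing via the relations: the distinct elements are
  {e, u, v, uv, u², u³, v², v³, v⁴, v⁵, v⁶, uv², uv³, uv⁴, uv⁵, uv⁶, u²v, u³v, u²v², u²v³, u²v⁴, u²v⁵, u²v⁶, u³v², u³v³, u³v⁴, u³v⁵, u³v⁶}.
No further products give new elements, so |G| = 28.

Answer: 28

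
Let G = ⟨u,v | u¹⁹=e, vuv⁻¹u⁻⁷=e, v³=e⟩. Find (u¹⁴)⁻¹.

The order of (u¹⁴) is 19 (smallest k with (u¹⁴)ᵏ = e), so (u¹⁴)⁻¹ = (u¹⁴)¹⁸ = u⁵.
Check: (u¹⁴) · (u⁵) → (u¹⁴) · u⁵ = e, giving e as required.

Answer: u⁵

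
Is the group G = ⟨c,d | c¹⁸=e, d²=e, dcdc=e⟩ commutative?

c·d = cd but d·c = c¹⁷d, so c·d ≠ d·c and G is not abelian.

Answer: No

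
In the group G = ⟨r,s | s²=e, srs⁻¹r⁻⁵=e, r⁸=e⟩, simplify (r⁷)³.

Compute successive powers of (r⁷), reducing at each step:
  (r⁷)²: (r⁷) · r⁷ = r⁶
  (r⁷)³: (r⁶) · r⁷ = r⁵

Answer: r⁵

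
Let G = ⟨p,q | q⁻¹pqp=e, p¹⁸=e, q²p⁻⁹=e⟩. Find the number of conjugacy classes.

The conjugacy classes (representative and size) are:
  [e] (size 1), [p¹⁷] (size 2), [p¹⁶] (size 2), [p³] (size 2), [p¹⁴] (size 2), [p¹³] (size 2), [p¹²] (size 2), [p¹¹] (size 2), [p¹⁰] (size 2), [p⁹] (size 1), [p⁸q] (size 9), [pq] (size 9).
Class equation: 1 + 2 + 2 + 2 + 2 + 2 + 2 + 2 + 2 + 1 + 9 + 9 = 36 = |G|. So G has 12 conjugacy classes.

Answer: 12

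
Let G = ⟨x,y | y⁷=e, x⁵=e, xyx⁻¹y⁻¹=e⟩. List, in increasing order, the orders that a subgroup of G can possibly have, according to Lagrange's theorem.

|G| = 35 = 5 · 7. By Lagrange's theorem the order of any subgroup divides 35; the divisors of 35 are 1, 5, 7, 35.

Answer: 1, 5, 7, 35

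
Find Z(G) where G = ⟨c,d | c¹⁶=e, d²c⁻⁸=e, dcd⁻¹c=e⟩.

An element z ∈ Z(G) iff z commutes with every generator.
For example c⁸ is central: (c⁸)·c = c⁹ = c·(c⁸); (c⁸)·d = d⁻¹ = d·(c⁸).
Whereas c ∉ Z(G) since c·d = cd ≠ c⁷d⁻¹ = d·c.
Checking each of the 32 elements this way gives Z(G) = {e, c⁸}, of order 2.

Answer: {e, c⁸}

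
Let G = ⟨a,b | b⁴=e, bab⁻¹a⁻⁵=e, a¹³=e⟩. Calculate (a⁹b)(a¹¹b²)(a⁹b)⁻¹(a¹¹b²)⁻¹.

[(a⁹b), (a¹¹b²)] = (a⁹b)·(a¹¹b²)·(a⁹b)⁻¹·(a¹¹b²)⁻¹.
  (a⁹b) · (a¹¹b²) = a¹²b³
  (a¹²b³) · (a⁶b³) = a⁸b²
  (a⁸b²) · (a¹¹b²) = a¹⁰

Answer: a¹⁰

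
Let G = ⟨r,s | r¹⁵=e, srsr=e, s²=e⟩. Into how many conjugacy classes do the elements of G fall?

The conjugacy classes (representative and size) are:
  [e] (size 1), [r¹⁴] (size 2), [r²] (size 2), [r³] (size 2), [r⁴] (size 2), [r¹⁰] (size 2), [r⁹] (size 2), [r⁷] (size 2), [r¹³s] (size 15).
Class equation: 1 + 2 + 2 + 2 + 2 + 2 + 2 + 2 + 15 = 30 = |G|. So G has 9 conjugacy classes.

Answer: 9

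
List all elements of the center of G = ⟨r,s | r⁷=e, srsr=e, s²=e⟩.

An element z ∈ Z(G) iff z commutes with every generator.
For example e is central: e·r = r = r·e; e·s = s = s·e.
Whereas r ∉ Z(G) since r·s = rs ≠ r⁶s = s·r.
Checking each of the 14 elements this way gives Z(G) = {e}, of order 1.

Answer: {e}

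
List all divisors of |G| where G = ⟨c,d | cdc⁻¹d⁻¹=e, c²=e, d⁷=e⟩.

|G| = 14 = 2 · 7. By Lagrange's theorem the order of any subgroup divides 14; the divisors of 14 are 1, 2, 7, 14.

Answer: 1, 2, 7, 14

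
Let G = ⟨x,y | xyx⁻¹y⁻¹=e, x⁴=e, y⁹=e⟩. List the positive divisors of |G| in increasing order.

|G| = 36 = 2² · 3². By Lagrange's theorem the order of any subgroup divides 36; the divisors of 36 are 1, 2, 3, 4, 6, 9, 12, 18, 36.

Answer: 1, 2, 3, 4, 6, 9, 12, 18, 36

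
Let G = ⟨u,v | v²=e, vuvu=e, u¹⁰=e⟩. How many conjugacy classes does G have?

The conjugacy classes (representative and size) are:
  [e] (size 1), [u] (size 2), [u²] (size 2), [u³] (size 2), [u⁴] (size 2), [u⁵] (size 1), [u²v] (size 5), [u³v] (size 5).
Class equation: 1 + 2 + 2 + 2 + 2 + 1 + 5 + 5 = 20 = |G|. So G has 8 conjugacy classes.

Answer: 8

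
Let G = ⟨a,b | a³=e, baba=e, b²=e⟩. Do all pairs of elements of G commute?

a·b = ab but b·a = a²b, so a·b ≠ b·a and G is not abelian.

Answer: No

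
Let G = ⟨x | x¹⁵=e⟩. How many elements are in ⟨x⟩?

|⟨x⟩| equals the order of x. Compute successive powers until reaching e:
  x¹ = x, x² = x², x³ = x³, x⁴ = x⁴, x⁵ = x⁵, x⁶ = x⁶, x⁷ = x⁷, x⁸ = x⁸, x⁹ = x⁹, x¹⁰ = x¹⁰, x¹¹ = x¹¹, x¹² = x¹², x¹³ = x¹³, x¹⁴ = x¹⁴, x¹⁵ = e.
The smallest positive k with xᵏ = e is 15, so |⟨x⟩| = 15.

Answer: 15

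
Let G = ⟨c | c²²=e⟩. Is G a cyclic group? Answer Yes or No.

|G| = 22. The element c has order 22 (its powers give 22 distinct elements), so ⟨c⟩ = G and G is cyclic.

Answer: Yes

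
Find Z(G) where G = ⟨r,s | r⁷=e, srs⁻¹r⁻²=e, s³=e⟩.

An element z ∈ Z(G) iff z commutes with every generator.
For example e is central: e·r = r = r·e; e·s = s = s·e.
Whereas r ∉ Z(G) since r·s = rs ≠ r²s = s·r.
Checking each of the 21 elements this way gives Z(G) = {e}, of order 1.

Answer: {e}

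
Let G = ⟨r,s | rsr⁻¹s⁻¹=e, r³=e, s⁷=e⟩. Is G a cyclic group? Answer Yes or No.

|G| = 21. The element rs has order 21 (its powers give 21 distinct elements), so ⟨rs⟩ = G and G is cyclic.

Answer: Yes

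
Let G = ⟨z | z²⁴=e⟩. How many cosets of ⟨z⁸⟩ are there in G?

First find ord(z⁸) by computing successive powers:
  (z⁸)¹ = z⁸, (z⁸)² = z¹⁶, (z⁸)³ = e.
So |⟨z⁸⟩| = ord(z⁸) = 3. With |G| = 24, by Lagrange [G : ⟨z⁸⟩] = 24/3 = 8.

Answer: 8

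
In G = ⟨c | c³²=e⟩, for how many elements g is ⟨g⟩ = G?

G is cyclic of order 32. An element generates G iff its order is 32, and a cyclic group of order 32 has exactly φ(32) = 16 such elements.

Answer: 16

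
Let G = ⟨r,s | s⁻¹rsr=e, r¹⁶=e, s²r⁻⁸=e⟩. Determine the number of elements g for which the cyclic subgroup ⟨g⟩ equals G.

⟨g⟩ = G would require ord(g) = |G| = 32, but the maximum element order in G is 16 < 32. So G is not cyclic and no single element generates it: the count is 0.

Answer: 0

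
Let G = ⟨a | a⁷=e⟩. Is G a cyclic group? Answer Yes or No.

|G| = 7. The element a has order 7 (its powers give 7 distinct elements), so ⟨a⟩ = G and G is cyclic.

Answer: Yes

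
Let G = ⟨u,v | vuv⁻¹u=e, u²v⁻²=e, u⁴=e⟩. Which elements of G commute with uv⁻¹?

⟨uv⁻¹⟩ ⊆ C_G(uv⁻¹) since powers of uv⁻¹ commute with uv⁻¹; so |C_G(uv⁻¹)| ≥ |⟨uv⁻¹⟩| = 4.
By orbit–stabilizer, |C_G(uv⁻¹)| = |G| / |conj. class of uv⁻¹| = 8 / 2 = 4.
The 4 elements commuting with uv⁻¹ are {e, u², uv⁻¹, uv}.

Answer: {e, u², uv⁻¹, uv}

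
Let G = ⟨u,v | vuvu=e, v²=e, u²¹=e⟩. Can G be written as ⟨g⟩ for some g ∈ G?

Every cyclic group is abelian. But u·v = uv while v·u = u²⁰v, so u·v ≠ v·u and G is not abelian. Hence G is not cyclic.

Answer: No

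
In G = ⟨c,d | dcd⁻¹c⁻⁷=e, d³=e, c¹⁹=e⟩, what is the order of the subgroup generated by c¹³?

|⟨c¹³⟩| equals the order of c¹³. Compute successive powers until reaching e:
  (c¹³)¹ = c¹³, (c¹³)² = c⁷, (c¹³)³ = c, (c¹³)⁴ = c¹⁴, (c¹³)⁵ = c⁸, (c¹³)⁶ = c², (c¹³)⁷ = c¹⁵, (c¹³)⁸ = c⁹, (c¹³)⁹ = c³, (c¹³)¹⁰ = c¹⁶, (c¹³)¹¹ = c¹⁰, (c¹³)¹² = c⁴, (c¹³)¹³ = c¹⁷, (c¹³)¹⁴ = c¹¹, (c¹³)¹⁵ = c⁵, (c¹³)¹⁶ = c¹⁸, (c¹³)¹⁷ = c¹², (c¹³)¹⁸ = c⁶, (c¹³)¹⁹ = e.
The smallest positive k with (c¹³)ᵏ = e is 19, so |⟨c¹³⟩| = 19.

Answer: 19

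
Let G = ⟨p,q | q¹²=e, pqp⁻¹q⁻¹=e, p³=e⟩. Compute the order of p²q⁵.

Compute successive powers until reaching e:
  (p²q⁵)¹ = p²q⁵, (p²q⁵)² = pq¹⁰, (p²q⁵)³ = q³, (p²q⁵)⁴ = p²q⁸, (p²q⁵)⁵ = pq, (p²q⁵)⁶ = q⁶, (p²q⁵)⁷ = p²q¹¹, (p²q⁵)⁸ = pq⁴, (p²q⁵)⁹ = q⁹, (p²q⁵)¹⁰ = p²q², (p²q⁵)¹¹ = pq⁷, (p²q⁵)¹² = e.
The smallest positive k with (p²q⁵)ᵏ = e is 12.

Answer: 12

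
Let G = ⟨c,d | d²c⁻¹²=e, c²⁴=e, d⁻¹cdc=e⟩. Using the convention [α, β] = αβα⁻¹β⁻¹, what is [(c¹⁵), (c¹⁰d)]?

[(c¹⁵), (c¹⁰d)] = (c¹⁵)·(c¹⁰d)·(c¹⁵)⁻¹·(c¹⁰d)⁻¹.
  (c¹⁵) · (c¹⁰d) = cd
  (cd) · (c⁹) = c⁴d⁻¹
  (c⁴d⁻¹) · (c¹⁰d⁻¹) = c⁶

Answer: c⁶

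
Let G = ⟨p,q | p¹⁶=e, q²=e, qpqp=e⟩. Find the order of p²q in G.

Compute successive powers until reaching e:
  (p²q)¹ = p²q, (p²q)² = e.
The smallest positive k with (p²q)ᵏ = e is 2.

Answer: 2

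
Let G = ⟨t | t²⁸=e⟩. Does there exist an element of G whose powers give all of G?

|G| = 28. The element t has order 28 (its powers give 28 distinct elements), so ⟨t⟩ = G and G is cyclic.

Answer: Yes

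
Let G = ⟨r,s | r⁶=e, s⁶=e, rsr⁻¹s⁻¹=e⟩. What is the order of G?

Enumerate words in the generators, reducing via the relations: the distinct elements are
  {e, r, s, rs, r², r³, r⁴, r⁵, s², s³, s⁴, s⁵, rs², rs³, rs⁴, rs⁵, r²s, r³s, r⁴s, r⁵s, r²s², r²s³, r²s⁴, r²s⁵, r³s², r³s³, r³s⁴, r³s⁵, r⁴s², r⁴s³, r⁴s⁴, r⁴s⁵, r⁵s², r⁵s³, r⁵s⁴, r⁵s⁵}.
No further products give new elements, so |G| = 36.

Answer: 36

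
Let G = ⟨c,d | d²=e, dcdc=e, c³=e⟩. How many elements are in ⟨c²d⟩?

|⟨c²d⟩| equals the order of c²d. Compute successive powers until reaching e:
  (c²d)¹ = c²d, (c²d)² = e.
The smallest positive k with (c²d)ᵏ = e is 2, so |⟨c²d⟩| = 2.

Answer: 2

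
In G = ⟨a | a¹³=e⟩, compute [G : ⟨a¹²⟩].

First find ord(a¹²) by computing successive powers:
  (a¹²)¹ = a¹², (a¹²)² = a¹¹, (a¹²)³ = a¹⁰, (a¹²)⁴ = a⁹, (a¹²)⁵ = a⁸, (a¹²)⁶ = a⁷, (a¹²)⁷ = a⁶, (a¹²)⁸ = a⁵, (a¹²)⁹ = a⁴, (a¹²)¹⁰ = a³, (a¹²)¹¹ = a², (a¹²)¹² = a, (a¹²)¹³ = e.
So |⟨a¹²⟩| = ord(a¹²) = 13. With |G| = 13, by Lagrange [G : ⟨a¹²⟩] = 13/13 = 1.

Answer: 1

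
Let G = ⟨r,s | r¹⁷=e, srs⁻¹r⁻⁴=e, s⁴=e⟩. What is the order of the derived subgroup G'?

G' = [G, G] is generated by all commutators. The generator-pair commutators are: [r, s] = r¹⁴.
The subgroup they normally generate is {e, r, r², r³, r⁴, r⁵, r⁶, r⁷, r⁸, r⁹, r¹⁰, r¹¹, r¹², r¹³, r¹⁴, r¹⁵, r¹⁶}, of order 17.
Check: |G/G'| = 68/17 = 4 is the order of the abelianisation.

Answer: 17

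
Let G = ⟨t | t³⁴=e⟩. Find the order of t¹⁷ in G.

Compute successive powers until reaching e:
  (t¹⁷)¹ = t¹⁷, (t¹⁷)² = e.
The smallest positive k with (t¹⁷)ᵏ = e is 2.

Answer: 2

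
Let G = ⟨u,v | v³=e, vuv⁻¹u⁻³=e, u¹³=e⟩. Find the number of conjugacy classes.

The conjugacy classes (representative and size) are:
  [e] (size 1), [u] (size 3), [u⁵] (size 3), [u¹⁰] (size 3), [u⁸] (size 3), [u¹⁰v] (size 13), [u⁷v²] (size 13).
Class equation: 1 + 3 + 3 + 3 + 3 + 13 + 13 = 39 = |G|. So G has 7 conjugacy classes.

Answer: 7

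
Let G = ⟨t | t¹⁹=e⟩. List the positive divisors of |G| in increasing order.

|G| = 19 = 19. By Lagrange's theorem the order of any subgroup divides 19; the divisors of 19 are 1, 19.

Answer: 1, 19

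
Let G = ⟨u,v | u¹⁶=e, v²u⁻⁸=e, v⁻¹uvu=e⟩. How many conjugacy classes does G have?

The conjugacy classes (representative and size) are:
  [e] (size 1), [u] (size 2), [u¹⁴] (size 2), [u³] (size 2), [u¹²] (size 2), [u⁵] (size 2), [u¹⁰] (size 2), [u⁷] (size 2), [u⁸] (size 1), [u⁶v] (size 8), [u³v⁻¹] (size 8).
Class equation: 1 + 2 + 2 + 2 + 2 + 2 + 2 + 2 + 1 + 8 + 8 = 32 = |G|. So G has 11 conjugacy classes.

Answer: 11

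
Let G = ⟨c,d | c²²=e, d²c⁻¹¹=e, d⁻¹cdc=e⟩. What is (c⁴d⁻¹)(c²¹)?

Compute (c⁴d⁻¹) · (c²¹) by multiplying left to right and reducing via the relations at each step:
  (c⁴d⁻¹) · c²¹ = c⁵d⁻¹

Answer: c⁵d⁻¹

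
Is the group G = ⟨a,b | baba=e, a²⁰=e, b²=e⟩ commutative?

a·b = ab but b·a = a¹⁹b, so a·b ≠ b·a and G is not abelian.

Answer: No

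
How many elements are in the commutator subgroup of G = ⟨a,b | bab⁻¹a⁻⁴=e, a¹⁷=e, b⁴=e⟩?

G' = [G, G] is generated by all commutators. The generator-pair commutators are: [a, b] = a¹⁴.
The subgroup they normally generate is {e, a, a², a³, a⁴, a⁵, a⁶, a⁷, a⁸, a⁹, a¹⁰, a¹¹, a¹², a¹³, a¹⁴, a¹⁵, a¹⁶}, of order 17.
Check: |G/G'| = 68/17 = 4 is the order of the abelianisation.

Answer: 17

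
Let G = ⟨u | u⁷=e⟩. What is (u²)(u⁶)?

Compute (u²) · (u⁶) by multiplying left to right and reducing via the relations at each step:
  (u²) · u⁶ = u

Answer: u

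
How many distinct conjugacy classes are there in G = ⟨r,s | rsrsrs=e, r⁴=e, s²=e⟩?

The conjugacy classes (representative and size) are:
  [e] (size 1), [r³] (size 6), [r²sr²s] (size 3), [rsr³] (size 6), [sr³] (size 8).
Class equation: 1 + 6 + 3 + 6 + 8 = 24 = |G|. So G has 5 conjugacy classes.

Answer: 5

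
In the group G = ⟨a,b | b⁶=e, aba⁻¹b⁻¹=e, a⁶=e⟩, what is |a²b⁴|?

Compute successive powers until reaching e:
  (a²b⁴)¹ = a²b⁴, (a²b⁴)² = a⁴b², (a²b⁴)³ = e.
The smallest positive k with (a²b⁴)ᵏ = e is 3.

Answer: 3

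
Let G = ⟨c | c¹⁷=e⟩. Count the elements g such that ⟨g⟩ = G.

G is cyclic of order 17. An element generates G iff its order is 17, and a cyclic group of order 17 has exactly φ(17) = 16 such elements.

Answer: 16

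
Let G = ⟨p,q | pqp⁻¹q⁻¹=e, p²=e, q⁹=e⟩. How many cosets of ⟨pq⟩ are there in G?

First find ord(pq) by computing successive powers:
  (pq)¹ = pq, (pq)² = q², (pq)³ = pq³, (pq)⁴ = q⁴, (pq)⁵ = pq⁵, (pq)⁶ = q⁶, (pq)⁷ = pq⁷, (pq)⁸ = q⁸, (pq)⁹ = p, (pq)¹⁰ = q, (pq)¹¹ = pq², (pq)¹² = q³, (pq)¹³ = pq⁴, (pq)¹⁴ = q⁵, (pq)¹⁵ = pq⁶, (pq)¹⁶ = q⁷, (pq)¹⁷ = pq⁸, (pq)¹⁸ = e.
So |⟨pq⟩| = ord(pq) = 18. With |G| = 18, by Lagrange [G : ⟨pq⟩] = 18/18 = 1.

Answer: 1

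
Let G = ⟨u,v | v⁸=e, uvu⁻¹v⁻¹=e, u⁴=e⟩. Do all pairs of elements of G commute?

Each pair of generators commutes: u·v = uv = v·u. Since the generators pairwise commute, every element of G commutes with every other, so G is abelian.

Answer: Yes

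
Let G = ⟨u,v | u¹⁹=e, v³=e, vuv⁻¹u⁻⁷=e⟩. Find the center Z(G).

An element z ∈ Z(G) iff z commutes with every generator.
For example e is central: e·u = u = u·e; e·v = v = v·e.
Whereas u ∉ Z(G) since u·v = uv ≠ u⁷v = v·u.
Checking each of the 57 elements this way gives Z(G) = {e}, of order 1.

Answer: {e}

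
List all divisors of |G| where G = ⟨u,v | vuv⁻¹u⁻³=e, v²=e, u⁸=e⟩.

|G| = 16 = 2⁴. By Lagrange's theorem the order of any subgroup divides 16; the divisors of 16 are 1, 2, 4, 8, 16.

Answer: 1, 2, 4, 8, 16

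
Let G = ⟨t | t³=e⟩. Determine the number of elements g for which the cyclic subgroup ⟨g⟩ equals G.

G is cyclic of order 3. An element generates G iff its order is 3, and a cyclic group of order 3 has exactly φ(3) = 2 such elements.

Answer: 2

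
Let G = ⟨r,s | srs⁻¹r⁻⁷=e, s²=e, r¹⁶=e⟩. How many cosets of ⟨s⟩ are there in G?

First find ord(s) by computing successive powers:
  s¹ = s, s² = e.
So |⟨s⟩| = ord(s) = 2. With |G| = 32, by Lagrange [G : ⟨s⟩] = 32/2 = 16.

Answer: 16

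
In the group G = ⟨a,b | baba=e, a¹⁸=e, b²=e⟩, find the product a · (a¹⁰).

Compute a · (a¹⁰) by multiplying left to right and reducing via the relations at each step:
  a · a¹⁰ = a¹¹

Answer: a¹¹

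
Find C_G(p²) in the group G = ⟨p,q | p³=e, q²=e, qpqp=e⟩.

⟨p²⟩ ⊆ C_G(p²) since powers of p² commute with p²; so |C_G(p²)| ≥ |⟨p²⟩| = 3.
By orbit–stabilizer, |C_G(p²)| = |G| / |conj. class of p²| = 6 / 2 = 3.
The 3 elements commuting with p² are {e, p, p²}.

Answer: {e, p, p²}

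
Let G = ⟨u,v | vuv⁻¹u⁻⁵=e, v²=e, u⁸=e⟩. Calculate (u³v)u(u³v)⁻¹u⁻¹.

[(u³v), u] = (u³v)·u·(u³v)⁻¹·u⁻¹.
  (u³v) · u = v
  v · (uv) = u⁵
  (u⁵) · (u⁷) = u⁴

Answer: u⁴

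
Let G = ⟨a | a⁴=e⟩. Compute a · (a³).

Compute a · (a³) by multiplying left to right and reducing via the relations at each step:
  a · a³ = e

Answer: e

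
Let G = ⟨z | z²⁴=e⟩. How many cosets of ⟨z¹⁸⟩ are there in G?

First find ord(z¹⁸) by computing successive powers:
  (z¹⁸)¹ = z¹⁸, (z¹⁸)² = z¹², (z¹⁸)³ = z⁶, (z¹⁸)⁴ = e.
So |⟨z¹⁸⟩| = ord(z¹⁸) = 4. With |G| = 24, by Lagrange [G : ⟨z¹⁸⟩] = 24/4 = 6.

Answer: 6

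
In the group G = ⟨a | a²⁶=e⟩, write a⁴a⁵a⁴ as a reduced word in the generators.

Multiply left to right, reducing at each step:
  (a⁴) · a⁵ = a⁹
  (a⁹) · a⁴ = a¹³

Answer: a¹³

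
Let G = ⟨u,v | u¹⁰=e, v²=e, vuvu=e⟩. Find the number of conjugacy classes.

The conjugacy classes (representative and size) are:
  [e] (size 1), [u] (size 2), [u²] (size 2), [u³] (size 2), [u⁴] (size 2), [u⁵] (size 1), [u²v] (size 5), [u³v] (size 5).
Class equation: 1 + 2 + 2 + 2 + 2 + 1 + 5 + 5 = 20 = |G|. So G has 8 conjugacy classes.

Answer: 8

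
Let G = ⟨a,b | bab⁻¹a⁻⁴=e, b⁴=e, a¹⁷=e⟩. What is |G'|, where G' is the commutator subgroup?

G' = [G, G] is generated by all commutators. The generator-pair commutators are: [a, b] = a¹⁴.
The subgroup they normally generate is {e, a, a², a³, a⁴, a⁵, a⁶, a⁷, a⁸, a⁹, a¹⁰, a¹¹, a¹², a¹³, a¹⁴, a¹⁵, a¹⁶}, of order 17.
Check: |G/G'| = 68/17 = 4 is the order of the abelianisation.

Answer: 17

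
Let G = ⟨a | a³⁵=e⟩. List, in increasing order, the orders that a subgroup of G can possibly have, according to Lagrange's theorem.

|G| = 35 = 5 · 7. By Lagrange's theorem the order of any subgroup divides 35; the divisors of 35 are 1, 5, 7, 35.

Answer: 1, 5, 7, 35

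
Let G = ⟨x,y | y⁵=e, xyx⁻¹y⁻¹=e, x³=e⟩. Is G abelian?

Each pair of generators commutes: x·y = xy = y·x. Since the generators pairwise commute, every element of G commutes with every other, so G is abelian.

Answer: Yes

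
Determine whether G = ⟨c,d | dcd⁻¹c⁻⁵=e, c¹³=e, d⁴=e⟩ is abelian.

c·d = cd but d·c = c⁵d, so c·d ≠ d·c and G is not abelian.

Answer: No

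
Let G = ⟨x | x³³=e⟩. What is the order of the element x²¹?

Compute successive powers until reaching e:
  (x²¹)¹ = x²¹, (x²¹)² = x⁹, (x²¹)³ = x³⁰, (x²¹)⁴ = x¹⁸, (x²¹)⁵ = x⁶, (x²¹)⁶ = x²⁷, (x²¹)⁷ = x¹⁵, (x²¹)⁸ = x³, (x²¹)⁹ = x²⁴, (x²¹)¹⁰ = x¹², (x²¹)¹¹ = e.
The smallest positive k with (x²¹)ᵏ = e is 11.

Answer: 11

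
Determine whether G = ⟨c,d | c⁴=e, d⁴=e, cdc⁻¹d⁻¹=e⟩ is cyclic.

|G| = 16, but the maximum element order in G is 4 < 16. No single element generates all of G, so G is not cyclic.

Answer: No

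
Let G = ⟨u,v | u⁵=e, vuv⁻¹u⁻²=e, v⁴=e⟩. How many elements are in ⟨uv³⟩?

|⟨uv³⟩| equals the order of uv³. Compute successive powers until reaching e:
  (uv³)¹ = uv³, (uv³)² = u⁴v², (uv³)³ = u³v, (uv³)⁴ = e.
The smallest positive k with (uv³)ᵏ = e is 4, so |⟨uv³⟩| = 4.

Answer: 4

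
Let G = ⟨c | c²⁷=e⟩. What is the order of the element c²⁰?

Compute successive powers until reaching e:
  (c²⁰)¹ = c²⁰, (c²⁰)² = c¹³, (c²⁰)³ = c⁶, (c²⁰)⁴ = c²⁶, (c²⁰)⁵ = c¹⁹, (c²⁰)⁶ = c¹², (c²⁰)⁷ = c⁵, (c²⁰)⁸ = c²⁵, (c²⁰)⁹ = c¹⁸, (c²⁰)¹⁰ = c¹¹, (c²⁰)¹¹ = c⁴, (c²⁰)¹² = c²⁴, (c²⁰)¹³ = c¹⁷, (c²⁰)¹⁴ = c¹⁰, (c²⁰)¹⁵ = c³, (c²⁰)¹⁶ = c²³, (c²⁰)¹⁷ = c¹⁶, (c²⁰)¹⁸ = c⁹, (c²⁰)¹⁹ = c², (c²⁰)²⁰ = c²², (c²⁰)²¹ = c¹⁵, (c²⁰)²² = c⁸, (c²⁰)²³ = c, (c²⁰)²⁴ = c²¹, (c²⁰)²⁵ = c¹⁴, (c²⁰)²⁶ = c⁷, (c²⁰)²⁷ = e.
The smallest positive k with (c²⁰)ᵏ = e is 27.

Answer: 27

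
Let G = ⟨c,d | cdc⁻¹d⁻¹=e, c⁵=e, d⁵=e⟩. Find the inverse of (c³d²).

The order of (c³d²) is 5 (smallest k with (c³d²)ᵏ = e), so (c³d²)⁻¹ = (c³d²)⁴ = c²d³.
Check: (c³d²) · (c²d³) → (c³d²) · c² = d²;   (d²) · d³ = e, giving e as required.

Answer: c²d³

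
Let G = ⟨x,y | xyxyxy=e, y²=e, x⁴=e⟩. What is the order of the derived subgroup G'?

G' = [G, G] is generated by all commutators. The generator-pair commutators are: [x, y] = x²yx.
The subgroup they normally generate is {e, x², xy, yx³, x²yx, x³y, x²yx³, yx, xyx², yx²y, x²yx²y, x³yx²}, of order 12.
Check: |G/G'| = 24/12 = 2 is the order of the abelianisation.

Answer: 12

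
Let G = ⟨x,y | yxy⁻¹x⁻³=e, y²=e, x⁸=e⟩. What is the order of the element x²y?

Compute successive powers until reaching e:
  (x²y)¹ = x²y, (x²y)² = e.
The smallest positive k with (x²y)ᵏ = e is 2.

Answer: 2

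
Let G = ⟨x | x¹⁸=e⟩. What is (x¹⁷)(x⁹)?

Compute (x¹⁷) · (x⁹) by multiplying left to right and reducing via the relations at each step:
  (x¹⁷) · x⁹ = x⁸

Answer: x⁸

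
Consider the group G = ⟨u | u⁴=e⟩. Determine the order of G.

G is generated by a single element, so G is cyclic. The relator gives u⁴ = e and no smaller power is forced to be e, so the 4 powers {e, u, u², u³} are distinct. Hence |G| = 4.

Answer: 4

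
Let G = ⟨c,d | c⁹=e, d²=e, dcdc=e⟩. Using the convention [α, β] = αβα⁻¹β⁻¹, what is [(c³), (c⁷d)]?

[(c³), (c⁷d)] = (c³)·(c⁷d)·(c³)⁻¹·(c⁷d)⁻¹.
  (c³) · (c⁷d) = cd
  (cd) · (c⁶) = c⁴d
  (c⁴d) · (c⁷d) = c⁶

Answer: c⁶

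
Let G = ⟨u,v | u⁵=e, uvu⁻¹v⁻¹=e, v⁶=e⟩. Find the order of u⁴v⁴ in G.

Compute successive powers until reaching e:
  (u⁴v⁴)¹ = u⁴v⁴, (u⁴v⁴)² = u³v², (u⁴v⁴)³ = u², (u⁴v⁴)⁴ = uv⁴, (u⁴v⁴)⁵ = v², (u⁴v⁴)⁶ = u⁴, (u⁴v⁴)⁷ = u³v⁴, (u⁴v⁴)⁸ = u²v², (u⁴v⁴)⁹ = u, (u⁴v⁴)¹⁰ = v⁴, (u⁴v⁴)¹¹ = u⁴v², (u⁴v⁴)¹² = u³, (u⁴v⁴)¹³ = u²v⁴, (u⁴v⁴)¹⁴ = uv², (u⁴v⁴)¹⁵ = e.
The smallest positive k with (u⁴v⁴)ᵏ = e is 15.

Answer: 15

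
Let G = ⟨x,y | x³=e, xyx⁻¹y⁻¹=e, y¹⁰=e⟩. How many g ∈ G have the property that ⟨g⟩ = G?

G is cyclic of order 30. An element generates G iff its order is 30, and a cyclic group of order 30 has exactly φ(30) = 8 such elements.

Answer: 8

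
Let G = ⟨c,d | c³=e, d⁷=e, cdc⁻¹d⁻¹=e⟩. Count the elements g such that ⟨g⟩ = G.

G is cyclic of order 21. An element generates G iff its order is 21, and a cyclic group of order 21 has exactly φ(21) = 12 such elements.

Answer: 12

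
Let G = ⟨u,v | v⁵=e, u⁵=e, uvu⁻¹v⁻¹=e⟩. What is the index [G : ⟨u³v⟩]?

First find ord(u³v) by computing successive powers:
  (u³v)¹ = u³v, (u³v)² = uv², (u³v)³ = u⁴v³, (u³v)⁴ = u²v⁴, (u³v)⁵ = e.
So |⟨u³v⟩| = ord(u³v) = 5. With |G| = 25, by Lagrange [G : ⟨u³v⟩] = 25/5 = 5.

Answer: 5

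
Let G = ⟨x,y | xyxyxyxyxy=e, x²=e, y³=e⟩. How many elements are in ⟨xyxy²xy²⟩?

|⟨xyxy²xy²⟩| equals the order of xyxy²xy². Compute successive powers until reaching e:
  (xyxy²xy²)¹ = xyxy²xy², (xyxy²xy²)² = yxyxy²x, (xyxy²xy²)³ = e.
The smallest positive k with (xyxy²xy²)ᵏ = e is 3, so |⟨xyxy²xy²⟩| = 3.

Answer: 3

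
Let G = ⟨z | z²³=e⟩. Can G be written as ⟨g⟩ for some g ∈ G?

|G| = 23. The element z has order 23 (its powers give 23 distinct elements), so ⟨z⟩ = G and G is cyclic.

Answer: Yes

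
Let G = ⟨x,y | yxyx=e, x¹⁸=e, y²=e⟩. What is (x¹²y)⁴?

Compute successive powers of (x¹²y), reducing at each step:
  (x¹²y)²: (x¹²y) · x¹² = y;   y · y = e
  (x¹²y)³: e · x¹² = x¹²;   (x¹²) · y = x¹²y
  (x¹²y)⁴: (x¹²y) · x¹² = y;   y · y = e

Answer: e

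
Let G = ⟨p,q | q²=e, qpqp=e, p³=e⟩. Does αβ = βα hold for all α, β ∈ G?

p·q = pq but q·p = p²q, so p·q ≠ q·p and G is not abelian.

Answer: No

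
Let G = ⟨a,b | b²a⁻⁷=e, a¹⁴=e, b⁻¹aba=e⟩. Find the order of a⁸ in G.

Compute successive powers until reaching e:
  (a⁸)¹ = a⁸, (a⁸)² = a², (a⁸)³ = a¹⁰, (a⁸)⁴ = a⁴, (a⁸)⁵ = a¹², (a⁸)⁶ = a⁶, (a⁸)⁷ = e.
The smallest positive k with (a⁸)ᵏ = e is 7.

Answer: 7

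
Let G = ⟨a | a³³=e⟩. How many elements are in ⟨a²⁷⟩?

|⟨a²⁷⟩| equals the order of a²⁷. Compute successive powers until reaching e:
  (a²⁷)¹ = a²⁷, (a²⁷)² = a²¹, (a²⁷)³ = a¹⁵, (a²⁷)⁴ = a⁹, (a²⁷)⁵ = a³, (a²⁷)⁶ = a³⁰, (a²⁷)⁷ = a²⁴, (a²⁷)⁸ = a¹⁸, (a²⁷)⁹ = a¹², (a²⁷)¹⁰ = a⁶, (a²⁷)¹¹ = e.
The smallest positive k with (a²⁷)ᵏ = e is 11, so |⟨a²⁷⟩| = 11.

Answer: 11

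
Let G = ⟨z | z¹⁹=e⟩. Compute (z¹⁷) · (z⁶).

Compute (z¹⁷) · (z⁶) by multiplying left to right and reducing via the relations at each step:
  (z¹⁷) · z⁶ = z⁴

Answer: z⁴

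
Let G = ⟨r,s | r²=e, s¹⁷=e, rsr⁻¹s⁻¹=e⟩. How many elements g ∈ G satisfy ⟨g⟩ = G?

G is cyclic of order 34. An element generates G iff its order is 34, and a cyclic group of order 34 has exactly φ(34) = 16 such elements.

Answer: 16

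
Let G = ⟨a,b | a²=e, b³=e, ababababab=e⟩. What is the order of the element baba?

Compute successive powers until reaching e:
  (baba)¹ = baba, (baba)² = ab², (baba)³ = ba, (baba)⁴ = ab²ab², (baba)⁵ = e.
The smallest positive k with (baba)ᵏ = e is 5.

Answer: 5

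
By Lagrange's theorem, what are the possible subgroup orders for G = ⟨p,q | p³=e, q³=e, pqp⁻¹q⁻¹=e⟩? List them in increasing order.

|G| = 9 = 3². By Lagrange's theorem the order of any subgroup divides 9; the divisors of 9 are 1, 3, 9.

Answer: 1, 3, 9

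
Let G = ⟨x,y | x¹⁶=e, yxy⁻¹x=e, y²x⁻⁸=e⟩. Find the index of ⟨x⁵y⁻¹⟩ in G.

First find ord(x⁵y⁻¹) by computing successive powers:
  (x⁵y⁻¹)¹ = x⁵y⁻¹, (x⁵y⁻¹)² = x⁸, (x⁵y⁻¹)³ = x⁵y, (x⁵y⁻¹)⁴ = e.
So |⟨x⁵y⁻¹⟩| = ord(x⁵y⁻¹) = 4. With |G| = 32, by Lagrange [G : ⟨x⁵y⁻¹⟩] = 32/4 = 8.

Answer: 8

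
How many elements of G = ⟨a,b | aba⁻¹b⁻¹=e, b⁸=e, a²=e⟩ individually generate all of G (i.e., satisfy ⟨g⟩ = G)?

⟨g⟩ = G would require ord(g) = |G| = 16, but the maximum element order in G is 8 < 16. So G is not cyclic and no single element generates it: the count is 0.

Answer: 0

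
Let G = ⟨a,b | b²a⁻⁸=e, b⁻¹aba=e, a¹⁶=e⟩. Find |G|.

Enumerate words in the generators, reducing via the relations: the distinct elements are
  {a, b, e, ab, a², a³, a⁴, a⁵, a⁶, a⁷, a⁸, a⁹, a²b, a³b, a¹², a¹³, a¹¹, a¹⁰, a¹⁴, a¹⁵, a⁴b, a⁵b, a⁶b, a⁷b, b⁻¹, ab⁻¹, a²b⁻¹, a³b⁻¹, a⁴b⁻¹, a⁵b⁻¹, a⁶b⁻¹, a⁷b⁻¹}.
No further products give new elements, so |G| = 32.

Answer: 32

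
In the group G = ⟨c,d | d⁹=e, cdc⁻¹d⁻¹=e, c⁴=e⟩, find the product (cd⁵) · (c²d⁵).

Compute (cd⁵) · (c²d⁵) by multiplying left to right and reducing via the relations at each step:
  (cd⁵) · c² = c³d⁵
  (c³d⁵) · d⁵ = c³d

Answer: c³d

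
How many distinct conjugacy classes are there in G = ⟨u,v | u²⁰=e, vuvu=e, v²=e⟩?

The conjugacy classes (representative and size) are:
  [e] (size 1), [u] (size 2), [u¹⁸] (size 2), [u³] (size 2), [u⁴] (size 2), [u¹⁵] (size 2), [u¹⁴] (size 2), [u⁷] (size 2), [u¹²] (size 2), [u¹¹] (size 2), [u¹⁰] (size 1), [u¹⁸v] (size 10), [u⁵v] (size 10).
Class equation: 1 + 2 + 2 + 2 + 2 + 2 + 2 + 2 + 2 + 2 + 1 + 10 + 10 = 40 = |G|. So G has 13 conjugacy classes.

Answer: 13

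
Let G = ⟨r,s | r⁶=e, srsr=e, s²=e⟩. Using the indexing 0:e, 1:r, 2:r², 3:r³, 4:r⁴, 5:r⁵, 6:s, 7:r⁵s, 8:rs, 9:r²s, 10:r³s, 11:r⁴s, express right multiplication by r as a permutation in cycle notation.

(0 1 2 3 4 5)(6 7 11 10 9 8)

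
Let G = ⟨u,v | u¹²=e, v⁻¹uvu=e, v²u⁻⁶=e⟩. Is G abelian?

u·v = uv but v·u = u⁵v⁻¹, so u·v ≠ v·u and G is not abelian.

Answer: No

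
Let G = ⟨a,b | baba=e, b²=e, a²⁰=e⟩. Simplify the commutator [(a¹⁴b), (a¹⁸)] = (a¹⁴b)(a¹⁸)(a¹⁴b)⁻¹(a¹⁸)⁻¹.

[(a¹⁴b), (a¹⁸)] = (a¹⁴b)·(a¹⁸)·(a¹⁴b)⁻¹·(a¹⁸)⁻¹.
  (a¹⁴b) · (a¹⁸) = a¹⁶b
  (a¹⁶b) · (a¹⁴b) = a²
  (a²) · (a²) = a⁴

Answer: a⁴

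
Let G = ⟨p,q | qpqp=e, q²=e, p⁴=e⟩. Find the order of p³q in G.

Compute successive powers until reaching e:
  (p³q)¹ = p³q, (p³q)² = e.
The smallest positive k with (p³q)ᵏ = e is 2.

Answer: 2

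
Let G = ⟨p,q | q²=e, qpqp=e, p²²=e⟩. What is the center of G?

An element z ∈ Z(G) iff z commutes with every generator.
For example p¹¹ is central: (p¹¹)·p = p¹² = p·(p¹¹); (p¹¹)·q = p¹¹q = q·(p¹¹).
Whereas p ∉ Z(G) since p·q = pq ≠ p²¹q = q·p.
Checking each of the 44 elements this way gives Z(G) = {e, p¹¹}, of order 2.

Answer: {e, p¹¹}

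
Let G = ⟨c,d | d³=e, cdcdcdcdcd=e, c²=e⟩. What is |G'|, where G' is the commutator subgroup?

G' = [G, G] is generated by all commutators. The generator-pair commutators are: [c, d] = cdcd².
The subgroup they normally generate is {e, c, d, d², cd, cdc, cdcd, cdcdc, d²cd²c, d²cd², d²c, cd², dc, dcd, dcdc, cd²cd²c, cd²cd², cd²c, d²cd, d²cdc, d²cdcd, dcd²cd², dcd²c, dcd², cdcd², cd²cd, cd²cdc, cd²cdcd, cdcd²cd², cdcd²c, d²cd²cd, cdcd²cd, cdcd²cdc, cdcd²cdcd, d²cd²cdcd², d²cd²cdc, d²cd²cdcd, d²cdcd²cd², d²cdcd²c, d²cdcd², dcdcd², dcd²cd, dcd²cdc, dcd²cdcd, dcdcd²cd², dcdcd²c, dcdcd²cd, cd²cdcd²cd², cd²cdcd²c, cd²cdcd², d²cdcd²cd, d²cdcd²cdc, dcd²cdcd²c, dcd²cdcd², cd²cdcd²cd, cd²cdcd²cdc, cdcd²cdcd²c, cdcd²cdcd², cdcd²cdcd²cd, dcd²cdcd²cd}, of order 60.
Check: |G/G'| = 60/60 = 1 is the order of the abelianisation.

Answer: 60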